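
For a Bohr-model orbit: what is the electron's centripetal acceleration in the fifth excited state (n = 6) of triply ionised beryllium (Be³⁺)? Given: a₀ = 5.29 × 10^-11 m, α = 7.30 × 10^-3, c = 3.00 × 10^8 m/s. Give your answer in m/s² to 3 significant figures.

r = n²a₀/Z = 4.76 × 10^-10 m, v = Zαc/n = 1.46 × 10^6 m/s
a = v²/r = (1.46 × 10^6)² / 4.76 × 10^-10 = 4.48 × 10^21 m/s²

4.48 × 10^21 m/s²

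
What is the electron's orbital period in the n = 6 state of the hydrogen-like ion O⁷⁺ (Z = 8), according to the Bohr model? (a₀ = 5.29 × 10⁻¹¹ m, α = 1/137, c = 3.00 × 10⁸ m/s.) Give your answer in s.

5.12 × 10⁻¹⁶ s

r = n²a₀/Z = 6²·5.29 × 10⁻¹¹/8 = 2.38 × 10⁻¹⁰ m
v = Zαc/n = 8·0.00730·3.00 × 10⁸/6 = 2.92 × 10⁶ m/s
T = 2πr/v = 5.12 × 10⁻¹⁶ s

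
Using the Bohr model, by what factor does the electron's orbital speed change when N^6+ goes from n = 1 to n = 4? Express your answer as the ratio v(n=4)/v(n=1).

1/4

v ∝ Z^1 · n^-1; with Z fixed, v ∝ n^-1.
v(n=4)/v(n=1) = (4/1)^-1 = 1/4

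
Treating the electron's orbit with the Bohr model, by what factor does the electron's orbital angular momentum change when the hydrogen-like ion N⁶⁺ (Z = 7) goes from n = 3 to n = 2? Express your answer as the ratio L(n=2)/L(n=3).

2/3

L = nℏ depends only on n, so L ∝ n.
L(n=2)/L(n=3) = (2/3)^1 = 2/3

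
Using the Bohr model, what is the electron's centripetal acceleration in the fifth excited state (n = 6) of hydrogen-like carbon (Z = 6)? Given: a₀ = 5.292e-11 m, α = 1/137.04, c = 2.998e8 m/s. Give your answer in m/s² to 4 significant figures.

r = n²a₀/Z = 3.175e-10 m, v = Zαc/n = 2.188e6 m/s
a = v²/r = (2.188e6)² / 3.175e-10 = 1.507e22 m/s²

1.507e22 m/s²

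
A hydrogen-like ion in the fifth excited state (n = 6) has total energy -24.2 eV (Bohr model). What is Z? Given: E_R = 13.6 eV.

E_n = −E_R Z²/n² ⇒ Z² = −E_n n²/E_R = 24.2 × 6² / 13.6 ≈ 64.06
Z = 8

8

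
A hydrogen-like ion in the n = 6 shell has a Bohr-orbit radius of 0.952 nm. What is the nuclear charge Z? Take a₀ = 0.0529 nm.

r_n = n²a₀/Z ⇒ Z = n²a₀/r = 6² × 0.0529 / 0.952 ≈ 2.00
Z = 2

2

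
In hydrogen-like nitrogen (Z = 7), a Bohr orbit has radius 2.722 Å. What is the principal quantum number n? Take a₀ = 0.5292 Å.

6

r_n = n²a₀/Z ⇒ n² = rZ/a₀ = 2.722 × 7 / 0.5292 ≈ 36.01
n = 6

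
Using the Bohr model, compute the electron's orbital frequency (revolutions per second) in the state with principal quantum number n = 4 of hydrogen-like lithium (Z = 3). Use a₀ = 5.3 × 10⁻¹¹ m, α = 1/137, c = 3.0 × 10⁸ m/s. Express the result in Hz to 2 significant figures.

r = n²a₀/Z = 2.8 × 10⁻¹⁰ m, v = Zαc/n = 1.6 × 10⁶ m/s
f = v/(2πr) = 9.2 × 10¹⁴ Hz

9.2 × 10¹⁴ Hz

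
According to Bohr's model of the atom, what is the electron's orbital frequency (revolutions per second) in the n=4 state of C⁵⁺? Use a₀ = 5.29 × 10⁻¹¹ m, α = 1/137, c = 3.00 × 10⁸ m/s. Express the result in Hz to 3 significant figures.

r = n²a₀/Z = 1.41 × 10⁻¹⁰ m, v = Zαc/n = 3.28 × 10⁶ m/s
f = v/(2πr) = 3.71 × 10¹⁵ Hz

3.71 × 10¹⁵ Hz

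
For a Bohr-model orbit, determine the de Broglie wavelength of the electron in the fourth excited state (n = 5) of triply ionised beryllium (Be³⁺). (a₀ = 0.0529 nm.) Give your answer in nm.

The Bohr quantisation condition is nλ = 2πr_n.
r_n = n²a₀/Z = 0.331 nm
λ = 2πr_n/n = 2π·0.331/5 = 0.415 nm

0.415 nm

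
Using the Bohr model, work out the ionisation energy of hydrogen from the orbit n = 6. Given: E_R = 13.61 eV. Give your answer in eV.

0.3781 eV

E_n = −E_R·Z²/n² = −13.61 × 1²/6² eV = -0.3781 eV
Ionisation energy = −E_n = 0.3781 eV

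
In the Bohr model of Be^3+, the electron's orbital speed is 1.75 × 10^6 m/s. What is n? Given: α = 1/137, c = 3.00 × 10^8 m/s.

5

v_n = Zαc/n ⇒ n = Zαc/v = 4 × 0.00730 × 3.00 × 10^8 / 1.75 × 10^6 ≈ 5.01
n = 5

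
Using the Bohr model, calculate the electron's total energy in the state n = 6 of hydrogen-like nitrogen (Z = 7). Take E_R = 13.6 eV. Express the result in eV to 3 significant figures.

E_n = −E_R·Z²/n² = −13.6 × 7²/6² = -18.5 eV

-18.5 eV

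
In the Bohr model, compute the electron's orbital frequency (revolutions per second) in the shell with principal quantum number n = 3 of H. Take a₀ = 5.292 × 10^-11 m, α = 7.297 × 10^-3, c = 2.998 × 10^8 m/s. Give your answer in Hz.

2.437 × 10^14 Hz

r = n²a₀/Z = 4.763 × 10^-10 m, v = Zαc/n = 7.292 × 10^5 m/s
f = v/(2πr) = 2.437 × 10^14 Hz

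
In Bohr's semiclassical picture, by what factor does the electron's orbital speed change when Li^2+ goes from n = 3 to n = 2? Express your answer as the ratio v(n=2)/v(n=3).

v ∝ Z^1 · n^-1; with Z fixed, v ∝ n^-1.
v(n=2)/v(n=3) = (2/3)^-1 = 3/2

3/2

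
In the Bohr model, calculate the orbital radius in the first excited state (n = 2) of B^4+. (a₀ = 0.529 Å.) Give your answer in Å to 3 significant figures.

0.423 Å

r_n = n²a₀/Z = 2² × 0.529 / 5
    = 4 × 0.529 / 5 = 0.423 Å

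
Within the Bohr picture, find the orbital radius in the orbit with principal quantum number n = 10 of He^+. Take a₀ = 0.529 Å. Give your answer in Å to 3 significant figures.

r_n = n²a₀/Z = 10² × 0.529 / 2
    = 100 × 0.529 / 2 = 26.5 Å

26.5 Å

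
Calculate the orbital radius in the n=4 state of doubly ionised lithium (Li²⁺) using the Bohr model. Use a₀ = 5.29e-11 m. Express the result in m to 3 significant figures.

2.82e-10 m

r_n = n²a₀/Z = 4² × 5.29e-11 / 3
    = 16 × 5.29e-11 / 3 = 2.82e-10 m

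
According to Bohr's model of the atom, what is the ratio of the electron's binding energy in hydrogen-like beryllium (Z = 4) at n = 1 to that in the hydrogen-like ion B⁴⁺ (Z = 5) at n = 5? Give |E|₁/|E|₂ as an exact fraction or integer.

|E| ∝ Z^2 · n^-2
|E|₁/|E|₂ = (4/5)^2 · (1/5)^-2 = 16

16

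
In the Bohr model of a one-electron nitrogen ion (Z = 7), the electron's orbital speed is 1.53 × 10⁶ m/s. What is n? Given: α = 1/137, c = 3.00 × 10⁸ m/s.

v_n = Zαc/n ⇒ n = Zαc/v = 7 × 0.00730 × 3.00 × 10⁸ / 1.53 × 10⁶ ≈ 10.02
n = 10

10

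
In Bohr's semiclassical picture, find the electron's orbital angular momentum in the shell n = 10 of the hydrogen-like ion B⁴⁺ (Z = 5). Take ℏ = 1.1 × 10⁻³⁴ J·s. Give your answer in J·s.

1.1 × 10⁻³³ J·s

L_n = nℏ = 10 × 1.1 × 10⁻³⁴ = 1.1 × 10⁻³³ J·s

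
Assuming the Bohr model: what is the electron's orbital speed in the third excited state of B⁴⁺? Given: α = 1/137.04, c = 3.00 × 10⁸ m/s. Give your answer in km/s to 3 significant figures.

2740 km/s

v_n = Zαc/n = 5 × 0.00730 × 3.00 × 10⁸ / 4
    = 2740 km/s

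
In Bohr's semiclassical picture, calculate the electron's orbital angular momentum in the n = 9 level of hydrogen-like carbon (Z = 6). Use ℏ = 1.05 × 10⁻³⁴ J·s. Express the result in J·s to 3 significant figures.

L_n = nℏ = 9 × 1.05 × 10⁻³⁴ = 9.45 × 10⁻³⁴ J·s

9.45 × 10⁻³⁴ J·s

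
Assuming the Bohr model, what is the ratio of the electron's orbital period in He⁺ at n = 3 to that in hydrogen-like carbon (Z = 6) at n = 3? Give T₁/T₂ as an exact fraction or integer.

T ∝ Z^-2 · n^3
T₁/T₂ = (2/6)^-2 · (3/3)^3 = 9

9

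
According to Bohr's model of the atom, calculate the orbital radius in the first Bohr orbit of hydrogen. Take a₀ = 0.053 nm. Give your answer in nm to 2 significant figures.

0.053 nm

r_n = n²a₀/Z = 1² × 0.053 / 1
    = 1 × 0.053 / 1 = 0.053 nm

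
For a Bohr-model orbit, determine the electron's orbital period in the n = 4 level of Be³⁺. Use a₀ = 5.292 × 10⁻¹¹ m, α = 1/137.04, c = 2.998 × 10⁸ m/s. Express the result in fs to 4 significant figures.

r = n²a₀/Z = 4²·5.292 × 10⁻¹¹/4 = 2.117 × 10⁻¹⁰ m
v = Zαc/n = 4·0.007297·2.998 × 10⁸/4 = 2.188 × 10⁶ m/s
T = 2πr/v = 6.080 × 10⁻¹⁶ s = 0.6080 fs

0.6080 fs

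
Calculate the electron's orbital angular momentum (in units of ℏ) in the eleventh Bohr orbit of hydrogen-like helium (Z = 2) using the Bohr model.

11

L_n = nℏ, so L/ℏ = n = 11.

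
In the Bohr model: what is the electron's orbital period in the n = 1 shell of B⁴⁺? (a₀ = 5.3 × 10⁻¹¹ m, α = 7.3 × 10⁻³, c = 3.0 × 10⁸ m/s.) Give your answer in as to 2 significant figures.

6.1 as

r = n²a₀/Z = 1²·5.3 × 10⁻¹¹/5 = 1.1 × 10⁻¹¹ m
v = Zαc/n = 5·0.0073·3.0 × 10⁸/1 = 1.1 × 10⁷ m/s
T = 2πr/v = 6.1 × 10⁻¹⁸ s = 6.1 as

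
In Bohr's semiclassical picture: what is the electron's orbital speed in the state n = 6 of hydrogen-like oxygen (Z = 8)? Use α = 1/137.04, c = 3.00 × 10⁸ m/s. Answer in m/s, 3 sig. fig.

2.92 × 10⁶ m/s

v_n = Zαc/n = 8 × 0.00730 × 3.00 × 10⁸ / 6
    = 2.92 × 10⁶ m/s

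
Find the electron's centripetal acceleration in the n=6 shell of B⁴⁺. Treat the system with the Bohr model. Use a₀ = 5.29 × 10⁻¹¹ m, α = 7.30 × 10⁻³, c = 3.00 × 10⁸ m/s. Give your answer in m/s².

r = n²a₀/Z = 3.81 × 10⁻¹⁰ m, v = Zαc/n = 1.82 × 10⁶ m/s
a = v²/r = (1.82 × 10⁶)² / 3.81 × 10⁻¹⁰ = 8.74 × 10²¹ m/s²

8.74 × 10²¹ m/s²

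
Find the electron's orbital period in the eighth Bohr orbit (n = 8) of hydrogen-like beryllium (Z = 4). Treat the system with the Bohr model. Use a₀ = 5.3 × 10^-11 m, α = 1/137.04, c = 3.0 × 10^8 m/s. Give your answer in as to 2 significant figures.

r = n²a₀/Z = 8²·5.3 × 10^-11/4 = 8.5 × 10^-10 m
v = Zαc/n = 4·0.0073·3.0 × 10^8/8 = 1.1 × 10^6 m/s
T = 2πr/v = 4.9 × 10^-15 s = 4900 as

4900 as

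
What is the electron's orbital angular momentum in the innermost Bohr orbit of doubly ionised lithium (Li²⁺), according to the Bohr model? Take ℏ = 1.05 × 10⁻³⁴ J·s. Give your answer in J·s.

L_n = nℏ = 1 × 1.05 × 10⁻³⁴ = 1.05 × 10⁻³⁴ J·s

1.05 × 10⁻³⁴ J·s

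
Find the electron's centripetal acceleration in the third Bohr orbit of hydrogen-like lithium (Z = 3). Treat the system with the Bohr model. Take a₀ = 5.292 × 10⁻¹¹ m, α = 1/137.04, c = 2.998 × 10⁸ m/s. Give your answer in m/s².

r = n²a₀/Z = 1.588 × 10⁻¹⁰ m, v = Zαc/n = 2.188 × 10⁶ m/s
a = v²/r = (2.188 × 10⁶)² / 1.588 × 10⁻¹⁰ = 3.015 × 10²² m/s²

3.015 × 10²² m/s²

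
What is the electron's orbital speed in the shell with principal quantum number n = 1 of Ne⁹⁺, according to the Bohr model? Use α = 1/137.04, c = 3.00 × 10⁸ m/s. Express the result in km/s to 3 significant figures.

2.19 × 10⁴ km/s

v_n = Zαc/n = 10 × 0.00730 × 3.00 × 10⁸ / 1
    = 2.19 × 10⁴ km/s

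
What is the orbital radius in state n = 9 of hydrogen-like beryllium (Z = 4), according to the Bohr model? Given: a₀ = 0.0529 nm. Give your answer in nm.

1.07 nm

r_n = n²a₀/Z = 9² × 0.0529 / 4
    = 81 × 0.0529 / 4 = 1.07 nm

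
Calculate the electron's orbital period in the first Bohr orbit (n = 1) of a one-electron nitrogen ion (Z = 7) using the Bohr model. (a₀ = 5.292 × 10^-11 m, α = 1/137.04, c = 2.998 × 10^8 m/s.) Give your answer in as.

3.102 as

r = n²a₀/Z = 1²·5.292 × 10^-11/7 = 7.560 × 10^-12 m
v = Zαc/n = 7·0.007297·2.998 × 10^8/1 = 1.531 × 10^7 m/s
T = 2πr/v = 3.102 × 10^-18 s = 3.102 as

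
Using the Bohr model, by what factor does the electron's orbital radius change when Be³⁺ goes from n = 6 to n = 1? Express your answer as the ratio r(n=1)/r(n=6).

r ∝ Z^-1 · n^2; with Z fixed, r ∝ n^2.
r(n=1)/r(n=6) = (1/6)^2 = 1/36

1/36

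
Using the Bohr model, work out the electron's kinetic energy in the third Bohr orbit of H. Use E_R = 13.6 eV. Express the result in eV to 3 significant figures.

For a Coulomb orbit the virial theorem gives K = −E_n.
E_n = −E_R·Z²/n², so K = E_R·Z²/n² = 13.6 × 1²/3² = 1.51 eV

1.51 eV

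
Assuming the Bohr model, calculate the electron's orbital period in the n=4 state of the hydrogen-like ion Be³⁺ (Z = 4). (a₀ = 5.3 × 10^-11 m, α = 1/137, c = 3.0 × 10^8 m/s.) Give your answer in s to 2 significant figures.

6.1 × 10^-16 s

r = n²a₀/Z = 4²·5.3 × 10^-11/4 = 2.1 × 10^-10 m
v = Zαc/n = 4·0.0073·3.0 × 10^8/4 = 2.2 × 10^6 m/s
T = 2πr/v = 6.1 × 10^-16 s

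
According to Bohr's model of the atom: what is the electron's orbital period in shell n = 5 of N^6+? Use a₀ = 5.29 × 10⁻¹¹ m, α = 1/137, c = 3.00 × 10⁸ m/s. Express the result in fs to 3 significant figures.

0.387 fs

r = n²a₀/Z = 5²·5.29 × 10⁻¹¹/7 = 1.89 × 10⁻¹⁰ m
v = Zαc/n = 7·0.00730·3.00 × 10⁸/5 = 3.07 × 10⁶ m/s
T = 2πr/v = 3.87 × 10⁻¹⁶ s = 0.387 fs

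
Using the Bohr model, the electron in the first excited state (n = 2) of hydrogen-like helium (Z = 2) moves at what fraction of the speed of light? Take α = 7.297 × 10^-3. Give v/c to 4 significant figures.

v_n = Zαc/n, so v/c = Zα/n = 2 × 0.007297 / 2 = 0.007297

0.007297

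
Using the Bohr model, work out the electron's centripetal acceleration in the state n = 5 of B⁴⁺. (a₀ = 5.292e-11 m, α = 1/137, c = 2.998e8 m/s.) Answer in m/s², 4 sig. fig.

r = n²a₀/Z = 2.646e-10 m, v = Zαc/n = 2.188e6 m/s
a = v²/r = (2.188e6)² / 2.646e-10 = 1.810e22 m/s²

1.810e22 m/s²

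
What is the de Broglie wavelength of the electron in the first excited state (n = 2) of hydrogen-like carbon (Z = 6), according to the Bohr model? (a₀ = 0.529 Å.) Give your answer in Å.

The Bohr quantisation condition is nλ = 2πr_n.
r_n = n²a₀/Z = 0.353 Å
λ = 2πr_n/n = 2π·0.353/2 = 1.11 Å

1.11 Å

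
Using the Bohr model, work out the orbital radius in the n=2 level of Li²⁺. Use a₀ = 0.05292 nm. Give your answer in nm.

r_n = n²a₀/Z = 2² × 0.05292 / 3
    = 4 × 0.05292 / 3 = 0.07056 nm

0.07056 nm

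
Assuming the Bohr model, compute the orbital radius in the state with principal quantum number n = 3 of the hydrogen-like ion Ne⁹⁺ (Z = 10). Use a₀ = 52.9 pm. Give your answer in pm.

r_n = n²a₀/Z = 3² × 52.9 / 10
    = 9 × 52.9 / 10 = 47.6 pm

47.6 pm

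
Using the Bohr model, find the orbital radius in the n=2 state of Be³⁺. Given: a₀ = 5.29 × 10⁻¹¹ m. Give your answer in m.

5.29 × 10⁻¹¹ m

r_n = n²a₀/Z = 2² × 5.29 × 10⁻¹¹ / 4
    = 4 × 5.29 × 10⁻¹¹ / 4 = 5.29 × 10⁻¹¹ m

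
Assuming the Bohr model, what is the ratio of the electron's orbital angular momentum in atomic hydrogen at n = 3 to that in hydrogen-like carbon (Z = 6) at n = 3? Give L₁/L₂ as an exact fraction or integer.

1

L = nℏ is independent of Z.
L₁/L₂ = n₁/n₂ = 3/3 = 1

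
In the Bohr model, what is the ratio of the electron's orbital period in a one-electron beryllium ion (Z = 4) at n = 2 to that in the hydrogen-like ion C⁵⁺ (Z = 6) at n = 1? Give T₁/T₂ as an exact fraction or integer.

T ∝ Z^-2 · n^3
T₁/T₂ = (4/6)^-2 · (2/1)^3 = 18

18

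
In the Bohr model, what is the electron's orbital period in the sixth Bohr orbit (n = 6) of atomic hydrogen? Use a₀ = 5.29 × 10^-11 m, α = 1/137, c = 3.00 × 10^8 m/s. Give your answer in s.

r = n²a₀/Z = 6²·5.29 × 10^-11/1 = 1.90 × 10^-9 m
v = Zαc/n = 1·0.00730·3.00 × 10^8/6 = 3.65 × 10^5 m/s
T = 2πr/v = 3.28 × 10^-14 s

3.28 × 10^-14 s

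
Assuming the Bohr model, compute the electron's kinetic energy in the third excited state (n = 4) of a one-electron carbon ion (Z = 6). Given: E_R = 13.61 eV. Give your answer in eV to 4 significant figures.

30.62 eV

For a Coulomb orbit the virial theorem gives K = −E_n.
E_n = −E_R·Z²/n², so K = E_R·Z²/n² = 13.61 × 6²/4² = 30.62 eV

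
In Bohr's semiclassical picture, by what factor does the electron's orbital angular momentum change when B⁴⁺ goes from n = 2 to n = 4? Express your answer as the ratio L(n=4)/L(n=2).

2

L = nℏ depends only on n, so L ∝ n.
L(n=4)/L(n=2) = (4/2)^1 = 2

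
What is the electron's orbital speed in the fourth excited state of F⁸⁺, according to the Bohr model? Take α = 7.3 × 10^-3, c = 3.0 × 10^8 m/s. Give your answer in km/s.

v_n = Zαc/n = 9 × 0.0073 × 3.0 × 10^8 / 5
    = 3900 km/s

3900 km/s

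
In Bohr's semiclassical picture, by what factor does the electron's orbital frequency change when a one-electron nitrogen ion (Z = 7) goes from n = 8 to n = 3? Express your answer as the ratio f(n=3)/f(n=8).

f ∝ Z^2 · n^-3; with Z fixed, f ∝ n^-3.
f(n=3)/f(n=8) = (3/8)^-3 = 512/27

512/27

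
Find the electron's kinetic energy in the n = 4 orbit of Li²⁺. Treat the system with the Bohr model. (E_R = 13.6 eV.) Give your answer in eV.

For a Coulomb orbit the virial theorem gives K = −E_n.
E_n = −E_R·Z²/n², so K = E_R·Z²/n² = 13.6 × 3²/4² = 7.65 eV

7.65 eV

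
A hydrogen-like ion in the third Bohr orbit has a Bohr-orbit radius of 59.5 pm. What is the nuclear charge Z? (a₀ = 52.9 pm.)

r_n = n²a₀/Z ⇒ Z = n²a₀/r = 3² × 52.9 / 59.5 ≈ 8.00
Z = 8

8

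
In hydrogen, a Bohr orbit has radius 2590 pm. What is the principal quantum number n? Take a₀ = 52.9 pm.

r_n = n²a₀/Z ⇒ n² = rZ/a₀ = 2590 × 1 / 52.9 ≈ 48.96
n = 7

7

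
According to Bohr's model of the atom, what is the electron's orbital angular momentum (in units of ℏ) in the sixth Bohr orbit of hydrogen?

6

L_n = nℏ, so L/ℏ = n = 6.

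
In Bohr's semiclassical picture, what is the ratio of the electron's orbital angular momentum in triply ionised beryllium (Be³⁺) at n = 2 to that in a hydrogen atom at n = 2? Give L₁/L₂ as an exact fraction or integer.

1

L = nℏ is independent of Z.
L₁/L₂ = n₁/n₂ = 2/2 = 1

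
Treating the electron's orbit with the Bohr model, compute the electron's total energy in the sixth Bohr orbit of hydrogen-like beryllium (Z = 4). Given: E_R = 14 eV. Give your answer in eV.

-6.2 eV

E_n = −E_R·Z²/n² = −14 × 4²/6² = -6.2 eV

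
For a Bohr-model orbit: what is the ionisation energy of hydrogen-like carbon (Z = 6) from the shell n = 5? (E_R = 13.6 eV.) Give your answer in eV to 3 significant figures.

E_n = −E_R·Z²/n² = −13.6 × 6²/5² eV = -19.6 eV
Ionisation energy = −E_n = 19.6 eV

19.6 eV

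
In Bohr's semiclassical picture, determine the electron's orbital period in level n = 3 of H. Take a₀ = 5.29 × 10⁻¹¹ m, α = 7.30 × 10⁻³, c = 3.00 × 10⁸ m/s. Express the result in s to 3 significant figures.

4.10 × 10⁻¹⁵ s

r = n²a₀/Z = 3²·5.29 × 10⁻¹¹/1 = 4.76 × 10⁻¹⁰ m
v = Zαc/n = 1·0.00730·3.00 × 10⁸/3 = 7.30 × 10⁵ m/s
T = 2πr/v = 4.10 × 10⁻¹⁵ s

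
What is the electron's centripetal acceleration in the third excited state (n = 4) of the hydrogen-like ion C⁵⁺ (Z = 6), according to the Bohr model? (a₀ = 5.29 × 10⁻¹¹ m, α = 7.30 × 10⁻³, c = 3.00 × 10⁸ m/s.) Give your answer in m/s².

7.65 × 10²² m/s²

r = n²a₀/Z = 1.41 × 10⁻¹⁰ m, v = Zαc/n = 3.29 × 10⁶ m/s
a = v²/r = (3.29 × 10⁶)² / 1.41 × 10⁻¹⁰ = 7.65 × 10²² m/s²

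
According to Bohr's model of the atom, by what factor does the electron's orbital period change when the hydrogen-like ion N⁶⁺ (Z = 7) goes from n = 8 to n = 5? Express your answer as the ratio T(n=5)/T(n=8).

T ∝ Z^-2 · n^3; with Z fixed, T ∝ n^3.
T(n=5)/T(n=8) = (5/8)^3 = 125/512

125/512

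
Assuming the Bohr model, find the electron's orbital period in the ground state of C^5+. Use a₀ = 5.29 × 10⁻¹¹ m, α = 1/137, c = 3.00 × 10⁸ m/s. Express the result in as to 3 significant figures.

4.22 as

r = n²a₀/Z = 1²·5.29 × 10⁻¹¹/6 = 8.82 × 10⁻¹² m
v = Zαc/n = 6·0.00730·3.00 × 10⁸/1 = 1.31 × 10⁷ m/s
T = 2πr/v = 4.22 × 10⁻¹⁸ s = 4.22 as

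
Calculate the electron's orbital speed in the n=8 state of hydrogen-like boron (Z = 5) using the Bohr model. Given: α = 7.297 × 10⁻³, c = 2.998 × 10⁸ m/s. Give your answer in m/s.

1.367 × 10⁶ m/s

v_n = Zαc/n = 5 × 0.007297 × 2.998 × 10⁸ / 8
    = 1.367 × 10⁶ m/s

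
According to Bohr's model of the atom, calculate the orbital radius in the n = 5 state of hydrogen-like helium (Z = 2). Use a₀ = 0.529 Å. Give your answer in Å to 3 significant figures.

6.61 Å

r_n = n²a₀/Z = 5² × 0.529 / 2
    = 25 × 0.529 / 2 = 6.61 Å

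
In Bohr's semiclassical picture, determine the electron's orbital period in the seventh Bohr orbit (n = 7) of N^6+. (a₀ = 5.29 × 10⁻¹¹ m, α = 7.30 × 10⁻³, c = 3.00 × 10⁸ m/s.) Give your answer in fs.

1.06 fs

r = n²a₀/Z = 7²·5.29 × 10⁻¹¹/7 = 3.70 × 10⁻¹⁰ m
v = Zαc/n = 7·0.00730·3.00 × 10⁸/7 = 2.19 × 10⁶ m/s
T = 2πr/v = 1.06 × 10⁻¹⁵ s = 1.06 fs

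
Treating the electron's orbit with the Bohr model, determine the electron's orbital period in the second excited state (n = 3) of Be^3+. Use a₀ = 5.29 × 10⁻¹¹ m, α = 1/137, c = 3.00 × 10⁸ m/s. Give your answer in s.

2.56 × 10⁻¹⁶ s

r = n²a₀/Z = 3²·5.29 × 10⁻¹¹/4 = 1.19 × 10⁻¹⁰ m
v = Zαc/n = 4·0.00730·3.00 × 10⁸/3 = 2.92 × 10⁶ m/s
T = 2πr/v = 2.56 × 10⁻¹⁶ s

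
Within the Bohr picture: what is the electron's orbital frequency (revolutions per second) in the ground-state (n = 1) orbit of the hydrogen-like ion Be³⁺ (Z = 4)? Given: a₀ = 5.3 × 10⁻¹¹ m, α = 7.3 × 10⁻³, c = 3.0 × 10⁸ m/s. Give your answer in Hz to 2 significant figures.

r = n²a₀/Z = 1.3 × 10⁻¹¹ m, v = Zαc/n = 8.8 × 10⁶ m/s
f = v/(2πr) = 1.1 × 10¹⁷ Hz

1.1 × 10¹⁷ Hz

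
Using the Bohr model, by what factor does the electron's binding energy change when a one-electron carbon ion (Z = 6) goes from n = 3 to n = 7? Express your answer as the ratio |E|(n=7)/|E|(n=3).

|E| ∝ Z^2 · n^-2; with Z fixed, |E| ∝ n^-2.
|E|(n=7)/|E|(n=3) = (7/3)^-2 = 9/49

9/49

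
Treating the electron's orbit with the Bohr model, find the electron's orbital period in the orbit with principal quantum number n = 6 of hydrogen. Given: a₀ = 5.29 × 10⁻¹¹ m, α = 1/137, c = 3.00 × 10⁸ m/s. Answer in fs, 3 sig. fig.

32.8 fs

r = n²a₀/Z = 6²·5.29 × 10⁻¹¹/1 = 1.90 × 10⁻⁹ m
v = Zαc/n = 1·0.00730·3.00 × 10⁸/6 = 3.65 × 10⁵ m/s
T = 2πr/v = 3.28 × 10⁻¹⁴ s = 32.8 fs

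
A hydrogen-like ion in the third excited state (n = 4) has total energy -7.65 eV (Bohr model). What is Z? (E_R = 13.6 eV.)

3

E_n = −E_R Z²/n² ⇒ Z² = −E_n n²/E_R = 7.65 × 4² / 13.6 ≈ 9.00
Z = 3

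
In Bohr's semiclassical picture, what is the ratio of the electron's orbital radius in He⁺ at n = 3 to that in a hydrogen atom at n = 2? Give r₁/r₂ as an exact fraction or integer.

r ∝ Z^-1 · n^2
r₁/r₂ = (2/1)^-1 · (3/2)^2 = 9/8

9/8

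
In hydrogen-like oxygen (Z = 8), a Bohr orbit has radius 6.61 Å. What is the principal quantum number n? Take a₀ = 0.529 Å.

10

r_n = n²a₀/Z ⇒ n² = rZ/a₀ = 6.61 × 8 / 0.529 ≈ 99.96
n = 10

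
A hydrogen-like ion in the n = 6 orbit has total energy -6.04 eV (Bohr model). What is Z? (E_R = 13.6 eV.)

4

E_n = −E_R Z²/n² ⇒ Z² = −E_n n²/E_R = 6.04 × 6² / 13.6 ≈ 15.99
Z = 4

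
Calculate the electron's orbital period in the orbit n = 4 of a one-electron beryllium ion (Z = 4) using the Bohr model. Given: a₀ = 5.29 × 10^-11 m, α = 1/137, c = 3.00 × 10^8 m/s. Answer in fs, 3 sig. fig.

r = n²a₀/Z = 4²·5.29 × 10^-11/4 = 2.12 × 10^-10 m
v = Zαc/n = 4·0.00730·3.00 × 10^8/4 = 2.19 × 10^6 m/s
T = 2πr/v = 6.07 × 10^-16 s = 0.607 fs

0.607 fs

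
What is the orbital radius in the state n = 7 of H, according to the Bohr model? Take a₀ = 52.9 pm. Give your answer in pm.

r_n = n²a₀/Z = 7² × 52.9 / 1
    = 49 × 52.9 / 1 = 2590 pm

2590 pm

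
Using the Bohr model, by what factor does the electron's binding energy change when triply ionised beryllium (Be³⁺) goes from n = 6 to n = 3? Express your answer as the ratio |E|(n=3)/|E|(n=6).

4

|E| ∝ Z^2 · n^-2; with Z fixed, |E| ∝ n^-2.
|E|(n=3)/|E|(n=6) = (3/6)^-2 = 4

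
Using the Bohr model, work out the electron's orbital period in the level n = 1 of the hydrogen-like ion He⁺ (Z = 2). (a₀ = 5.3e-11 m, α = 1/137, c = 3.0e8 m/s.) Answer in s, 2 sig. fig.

3.8e-17 s

r = n²a₀/Z = 1²·5.3e-11/2 = 2.6e-11 m
v = Zαc/n = 2·0.0073·3.0e8/1 = 4.4e6 m/s
T = 2πr/v = 3.8e-17 s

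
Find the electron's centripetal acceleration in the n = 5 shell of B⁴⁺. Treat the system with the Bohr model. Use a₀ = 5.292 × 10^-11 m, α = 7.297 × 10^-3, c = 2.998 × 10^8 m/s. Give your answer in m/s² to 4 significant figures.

1.809 × 10^22 m/s²

r = n²a₀/Z = 2.646 × 10^-10 m, v = Zαc/n = 2.188 × 10^6 m/s
a = v²/r = (2.188 × 10^6)² / 2.646 × 10^-10 = 1.809 × 10^22 m/s²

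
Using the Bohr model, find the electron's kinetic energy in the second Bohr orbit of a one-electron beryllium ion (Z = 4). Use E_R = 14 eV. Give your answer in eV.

56 eV

For a Coulomb orbit the virial theorem gives K = −E_n.
E_n = −E_R·Z²/n², so K = E_R·Z²/n² = 14 × 4²/2² = 56 eV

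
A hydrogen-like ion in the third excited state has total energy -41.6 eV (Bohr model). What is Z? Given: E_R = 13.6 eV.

7

E_n = −E_R Z²/n² ⇒ Z² = −E_n n²/E_R = 41.6 × 4² / 13.6 ≈ 48.94
Z = 7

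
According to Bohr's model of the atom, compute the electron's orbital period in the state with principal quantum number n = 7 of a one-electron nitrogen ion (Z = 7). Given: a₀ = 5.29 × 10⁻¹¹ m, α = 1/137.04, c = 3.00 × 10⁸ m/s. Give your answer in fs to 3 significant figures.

r = n²a₀/Z = 7²·5.29 × 10⁻¹¹/7 = 3.70 × 10⁻¹⁰ m
v = Zαc/n = 7·0.00730·3.00 × 10⁸/7 = 2.19 × 10⁶ m/s
T = 2πr/v = 1.06 × 10⁻¹⁵ s = 1.06 fs

1.06 fs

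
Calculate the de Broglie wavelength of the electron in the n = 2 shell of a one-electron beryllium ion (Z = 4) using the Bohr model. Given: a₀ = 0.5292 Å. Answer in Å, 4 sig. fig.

1.663 Å

The Bohr quantisation condition is nλ = 2πr_n.
r_n = n²a₀/Z = 0.5292 Å
λ = 2πr_n/n = 2π·0.5292/2 = 1.663 Å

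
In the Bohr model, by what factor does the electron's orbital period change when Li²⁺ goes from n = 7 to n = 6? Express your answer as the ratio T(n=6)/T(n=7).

T ∝ Z^-2 · n^3; with Z fixed, T ∝ n^3.
T(n=6)/T(n=7) = (6/7)^3 = 216/343

216/343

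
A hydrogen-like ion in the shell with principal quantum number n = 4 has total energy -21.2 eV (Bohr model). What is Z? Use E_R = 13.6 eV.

5

E_n = −E_R Z²/n² ⇒ Z² = −E_n n²/E_R = 21.2 × 4² / 13.6 ≈ 24.94
Z = 5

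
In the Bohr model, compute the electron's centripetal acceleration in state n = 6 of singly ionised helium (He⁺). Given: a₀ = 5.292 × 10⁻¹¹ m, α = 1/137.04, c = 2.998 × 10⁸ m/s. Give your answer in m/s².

r = n²a₀/Z = 9.526 × 10⁻¹⁰ m, v = Zαc/n = 7.292 × 10⁵ m/s
a = v²/r = (7.292 × 10⁵)² / 9.526 × 10⁻¹⁰ = 5.583 × 10²⁰ m/s²

5.583 × 10²⁰ m/s²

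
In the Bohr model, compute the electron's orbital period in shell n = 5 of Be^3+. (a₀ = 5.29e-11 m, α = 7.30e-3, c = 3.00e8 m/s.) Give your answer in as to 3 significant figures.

1190 as

r = n²a₀/Z = 5²·5.29e-11/4 = 3.31e-10 m
v = Zαc/n = 4·0.00730·3.00e8/5 = 1.75e6 m/s
T = 2πr/v = 1.19e-15 s = 1190 as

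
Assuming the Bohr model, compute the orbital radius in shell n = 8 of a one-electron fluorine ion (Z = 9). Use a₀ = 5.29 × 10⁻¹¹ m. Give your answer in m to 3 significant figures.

r_n = n²a₀/Z = 8² × 5.29 × 10⁻¹¹ / 9
    = 64 × 5.29 × 10⁻¹¹ / 9 = 3.76 × 10⁻¹⁰ m

3.76 × 10⁻¹⁰ m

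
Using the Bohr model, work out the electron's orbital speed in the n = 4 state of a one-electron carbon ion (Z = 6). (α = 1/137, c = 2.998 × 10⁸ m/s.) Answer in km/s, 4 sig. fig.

v_n = Zαc/n = 6 × 0.007299 × 2.998 × 10⁸ / 4
    = 3282 km/s

3282 km/s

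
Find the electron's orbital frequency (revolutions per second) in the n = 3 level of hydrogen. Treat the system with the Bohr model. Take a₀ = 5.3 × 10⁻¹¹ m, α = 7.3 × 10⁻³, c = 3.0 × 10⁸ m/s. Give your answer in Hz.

2.4 × 10¹⁴ Hz

r = n²a₀/Z = 4.8 × 10⁻¹⁰ m, v = Zαc/n = 7.3 × 10⁵ m/s
f = v/(2πr) = 2.4 × 10¹⁴ Hz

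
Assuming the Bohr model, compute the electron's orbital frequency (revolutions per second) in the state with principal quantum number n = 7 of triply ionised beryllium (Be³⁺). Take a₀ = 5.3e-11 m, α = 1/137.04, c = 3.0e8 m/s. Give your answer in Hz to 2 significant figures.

r = n²a₀/Z = 6.5e-10 m, v = Zαc/n = 1.3e6 m/s
f = v/(2πr) = 3.1e14 Hz

3.1e14 Hz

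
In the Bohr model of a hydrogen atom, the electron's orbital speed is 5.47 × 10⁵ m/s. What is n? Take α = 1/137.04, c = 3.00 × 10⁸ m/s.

4

v_n = Zαc/n ⇒ n = Zαc/v = 1 × 0.00730 × 3.00 × 10⁸ / 5.47 × 10⁵ ≈ 4.00
n = 4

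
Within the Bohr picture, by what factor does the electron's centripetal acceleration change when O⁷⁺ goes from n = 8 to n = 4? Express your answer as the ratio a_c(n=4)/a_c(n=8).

a_c ∝ Z^3 · n^-4; with Z fixed, a_c ∝ n^-4.
a_c(n=4)/a_c(n=8) = (4/8)^-4 = 16

16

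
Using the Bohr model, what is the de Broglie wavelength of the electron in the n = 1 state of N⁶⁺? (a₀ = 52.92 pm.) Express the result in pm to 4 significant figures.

47.50 pm

The Bohr quantisation condition is nλ = 2πr_n.
r_n = n²a₀/Z = 7.560 pm
λ = 2πr_n/n = 2π·7.560/1 = 47.50 pm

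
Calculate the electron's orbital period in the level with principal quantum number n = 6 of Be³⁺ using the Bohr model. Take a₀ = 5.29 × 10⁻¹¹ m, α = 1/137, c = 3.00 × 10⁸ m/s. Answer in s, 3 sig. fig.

2.05 × 10⁻¹⁵ s

r = n²a₀/Z = 6²·5.29 × 10⁻¹¹/4 = 4.76 × 10⁻¹⁰ m
v = Zαc/n = 4·0.00730·3.00 × 10⁸/6 = 1.46 × 10⁶ m/s
T = 2πr/v = 2.05 × 10⁻¹⁵ s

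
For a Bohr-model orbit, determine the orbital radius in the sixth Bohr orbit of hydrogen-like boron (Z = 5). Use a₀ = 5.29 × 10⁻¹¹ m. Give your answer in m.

r_n = n²a₀/Z = 6² × 5.29 × 10⁻¹¹ / 5
    = 36 × 5.29 × 10⁻¹¹ / 5 = 3.81 × 10⁻¹⁰ m

3.81 × 10⁻¹⁰ m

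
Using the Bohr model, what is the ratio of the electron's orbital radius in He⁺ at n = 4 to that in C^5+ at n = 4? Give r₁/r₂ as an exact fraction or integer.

r ∝ Z^-1 · n^2
r₁/r₂ = (2/6)^-1 · (4/4)^2 = 3

3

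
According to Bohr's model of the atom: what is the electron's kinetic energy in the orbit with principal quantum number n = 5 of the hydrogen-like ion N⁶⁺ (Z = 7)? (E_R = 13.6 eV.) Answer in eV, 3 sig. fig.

For a Coulomb orbit the virial theorem gives K = −E_n.
E_n = −E_R·Z²/n², so K = E_R·Z²/n² = 13.6 × 7²/5² = 26.7 eV

26.7 eV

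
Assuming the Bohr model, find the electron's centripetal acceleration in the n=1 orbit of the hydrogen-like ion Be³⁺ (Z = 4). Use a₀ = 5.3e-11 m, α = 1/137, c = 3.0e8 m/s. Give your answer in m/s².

5.8e24 m/s²

r = n²a₀/Z = 1.3e-11 m, v = Zαc/n = 8.8e6 m/s
a = v²/r = (8.8e6)² / 1.3e-11 = 5.8e24 m/s²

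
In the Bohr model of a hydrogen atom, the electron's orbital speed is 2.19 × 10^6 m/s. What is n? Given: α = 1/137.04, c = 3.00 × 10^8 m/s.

v_n = Zαc/n ⇒ n = Zαc/v = 1 × 0.00730 × 3.00 × 10^8 / 2.19 × 10^6 ≈ 1.00
n = 1

1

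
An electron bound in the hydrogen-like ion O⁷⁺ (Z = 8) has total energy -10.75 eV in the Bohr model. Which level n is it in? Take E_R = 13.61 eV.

9

E_n = −E_R Z²/n² ⇒ n² = E_R Z²/(−E_n) = 13.61 × 8² / 10.75 ≈ 81.03
n = 9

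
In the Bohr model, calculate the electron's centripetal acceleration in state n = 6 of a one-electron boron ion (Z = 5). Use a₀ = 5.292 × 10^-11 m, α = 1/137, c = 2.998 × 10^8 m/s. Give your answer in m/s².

r = n²a₀/Z = 3.810 × 10^-10 m, v = Zαc/n = 1.824 × 10^6 m/s
a = v²/r = (1.824 × 10^6)² / 3.810 × 10^-10 = 8.728 × 10^21 m/s²

8.728 × 10^21 m/s²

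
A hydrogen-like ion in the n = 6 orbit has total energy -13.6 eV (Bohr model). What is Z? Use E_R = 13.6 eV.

6

E_n = −E_R Z²/n² ⇒ Z² = −E_n n²/E_R = 13.6 × 6² / 13.6 ≈ 36.00
Z = 6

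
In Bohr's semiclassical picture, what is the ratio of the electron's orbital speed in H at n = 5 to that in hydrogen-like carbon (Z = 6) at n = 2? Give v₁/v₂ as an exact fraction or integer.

v ∝ Z^1 · n^-1
v₁/v₂ = (1/6)^1 · (5/2)^-1 = 1/15

1/15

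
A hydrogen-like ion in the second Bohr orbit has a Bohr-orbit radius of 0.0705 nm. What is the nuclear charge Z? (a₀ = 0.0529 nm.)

3

r_n = n²a₀/Z ⇒ Z = n²a₀/r = 2² × 0.0529 / 0.0705 ≈ 3.00
Z = 3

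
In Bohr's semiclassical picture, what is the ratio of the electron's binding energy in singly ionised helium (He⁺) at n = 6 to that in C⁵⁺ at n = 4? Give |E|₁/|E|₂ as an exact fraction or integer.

|E| ∝ Z^2 · n^-2
|E|₁/|E|₂ = (2/6)^2 · (6/4)^-2 = 4/81

4/81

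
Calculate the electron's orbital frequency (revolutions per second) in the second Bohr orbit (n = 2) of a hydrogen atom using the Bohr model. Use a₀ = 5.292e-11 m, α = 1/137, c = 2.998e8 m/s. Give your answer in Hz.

r = n²a₀/Z = 2.117e-10 m, v = Zαc/n = 1.094e6 m/s
f = v/(2πr) = 8.227e14 Hz

8.227e14 Hz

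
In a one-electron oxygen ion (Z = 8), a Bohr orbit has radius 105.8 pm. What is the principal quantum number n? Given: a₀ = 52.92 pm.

r_n = n²a₀/Z ⇒ n² = rZ/a₀ = 105.8 × 8 / 52.92 ≈ 15.99
n = 4

4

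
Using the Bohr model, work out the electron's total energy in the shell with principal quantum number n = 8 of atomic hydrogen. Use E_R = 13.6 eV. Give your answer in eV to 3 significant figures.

E_n = −E_R·Z²/n² = −13.6 × 1²/8² = -0.212 eV

-0.212 eV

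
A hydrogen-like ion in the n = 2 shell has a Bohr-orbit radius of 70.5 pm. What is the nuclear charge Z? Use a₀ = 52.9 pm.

3

r_n = n²a₀/Z ⇒ Z = n²a₀/r = 2² × 52.9 / 70.5 ≈ 3.00
Z = 3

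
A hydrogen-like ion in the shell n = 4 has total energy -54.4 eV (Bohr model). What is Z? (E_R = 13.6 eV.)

8

E_n = −E_R Z²/n² ⇒ Z² = −E_n n²/E_R = 54.4 × 4² / 13.6 ≈ 64.00
Z = 8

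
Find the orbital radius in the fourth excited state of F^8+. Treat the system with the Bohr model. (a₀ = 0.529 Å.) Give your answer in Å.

1.47 Å

r_n = n²a₀/Z = 5² × 0.529 / 9
    = 25 × 0.529 / 9 = 1.47 Å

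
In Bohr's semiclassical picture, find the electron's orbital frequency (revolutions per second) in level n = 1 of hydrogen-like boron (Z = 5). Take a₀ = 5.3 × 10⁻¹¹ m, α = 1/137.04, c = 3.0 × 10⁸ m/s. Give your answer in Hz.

1.6 × 10¹⁷ Hz

r = n²a₀/Z = 1.1 × 10⁻¹¹ m, v = Zαc/n = 1.1 × 10⁷ m/s
f = v/(2πr) = 1.6 × 10¹⁷ Hz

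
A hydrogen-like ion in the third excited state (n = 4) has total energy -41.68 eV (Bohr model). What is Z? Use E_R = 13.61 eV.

E_n = −E_R Z²/n² ⇒ Z² = −E_n n²/E_R = 41.68 × 4² / 13.61 ≈ 49.00
Z = 7

7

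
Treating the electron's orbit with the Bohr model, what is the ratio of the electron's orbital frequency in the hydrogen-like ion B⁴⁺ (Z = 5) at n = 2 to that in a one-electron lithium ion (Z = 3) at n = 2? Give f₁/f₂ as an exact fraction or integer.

25/9

f ∝ Z^2 · n^-3
f₁/f₂ = (5/3)^2 · (2/2)^-3 = 25/9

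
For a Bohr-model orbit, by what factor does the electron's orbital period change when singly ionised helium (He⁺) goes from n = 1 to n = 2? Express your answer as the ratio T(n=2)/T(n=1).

T ∝ Z^-2 · n^3; with Z fixed, T ∝ n^3.
T(n=2)/T(n=1) = (2/1)^3 = 8

8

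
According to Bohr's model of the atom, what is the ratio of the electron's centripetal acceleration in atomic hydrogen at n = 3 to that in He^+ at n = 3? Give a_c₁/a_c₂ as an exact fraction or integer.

1/8

a_c ∝ Z^3 · n^-4
a_c₁/a_c₂ = (1/2)^3 · (3/3)^-4 = 1/8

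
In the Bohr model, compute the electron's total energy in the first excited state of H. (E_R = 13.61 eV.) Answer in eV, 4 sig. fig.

E_n = −E_R·Z²/n² = −13.61 × 1²/2² = -3.402 eV

-3.402 eV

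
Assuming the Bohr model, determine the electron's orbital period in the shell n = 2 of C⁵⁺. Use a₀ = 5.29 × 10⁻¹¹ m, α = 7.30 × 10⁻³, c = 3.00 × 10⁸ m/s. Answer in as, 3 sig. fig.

33.7 as

r = n²a₀/Z = 2²·5.29 × 10⁻¹¹/6 = 3.53 × 10⁻¹¹ m
v = Zαc/n = 6·0.00730·3.00 × 10⁸/2 = 6.57 × 10⁶ m/s
T = 2πr/v = 3.37 × 10⁻¹⁷ s = 33.7 as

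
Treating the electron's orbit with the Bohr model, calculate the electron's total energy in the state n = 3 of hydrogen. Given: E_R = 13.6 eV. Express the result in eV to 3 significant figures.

E_n = −E_R·Z²/n² = −13.6 × 1²/3² = -1.51 eV

-1.51 eV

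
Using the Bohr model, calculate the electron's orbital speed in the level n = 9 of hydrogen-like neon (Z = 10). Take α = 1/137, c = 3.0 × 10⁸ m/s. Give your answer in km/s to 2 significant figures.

2400 km/s

v_n = Zαc/n = 10 × 0.0073 × 3.0 × 10⁸ / 9
    = 2400 km/s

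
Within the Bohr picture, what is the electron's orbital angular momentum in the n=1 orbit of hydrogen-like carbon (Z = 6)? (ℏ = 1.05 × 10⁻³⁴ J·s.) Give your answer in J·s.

L_n = nℏ = 1 × 1.05 × 10⁻³⁴ = 1.05 × 10⁻³⁴ J·s

1.05 × 10⁻³⁴ J·s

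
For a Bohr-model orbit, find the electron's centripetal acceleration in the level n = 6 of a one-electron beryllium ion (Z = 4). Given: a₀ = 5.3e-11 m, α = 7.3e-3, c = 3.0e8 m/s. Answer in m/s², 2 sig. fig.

r = n²a₀/Z = 4.8e-10 m, v = Zαc/n = 1.5e6 m/s
a = v²/r = (1.5e6)² / 4.8e-10 = 4.5e21 m/s²

4.5e21 m/s²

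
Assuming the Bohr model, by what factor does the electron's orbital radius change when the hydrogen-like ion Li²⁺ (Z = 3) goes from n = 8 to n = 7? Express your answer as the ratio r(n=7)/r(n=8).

r ∝ Z^-1 · n^2; with Z fixed, r ∝ n^2.
r(n=7)/r(n=8) = (7/8)^2 = 49/64

49/64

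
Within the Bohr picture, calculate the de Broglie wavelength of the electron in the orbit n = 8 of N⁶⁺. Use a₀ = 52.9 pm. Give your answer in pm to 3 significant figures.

380 pm

The Bohr quantisation condition is nλ = 2πr_n.
r_n = n²a₀/Z = 484 pm
λ = 2πr_n/n = 2π·484/8 = 380 pm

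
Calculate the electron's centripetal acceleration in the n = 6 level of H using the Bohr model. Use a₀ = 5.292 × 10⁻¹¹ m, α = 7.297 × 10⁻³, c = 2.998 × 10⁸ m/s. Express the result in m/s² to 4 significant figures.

6.978 × 10¹⁹ m/s²

r = n²a₀/Z = 1.905 × 10⁻⁹ m, v = Zαc/n = 3.646 × 10⁵ m/s
a = v²/r = (3.646 × 10⁵)² / 1.905 × 10⁻⁹ = 6.978 × 10¹⁹ m/s²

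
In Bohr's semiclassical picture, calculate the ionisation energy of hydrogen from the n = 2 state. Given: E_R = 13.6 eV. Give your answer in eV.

E_n = −E_R·Z²/n² = −13.6 × 1²/2² eV = -3.40 eV
Ionisation energy = −E_n = 3.40 eV

3.40 eV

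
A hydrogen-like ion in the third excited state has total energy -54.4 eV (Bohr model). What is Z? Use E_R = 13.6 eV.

8

E_n = −E_R Z²/n² ⇒ Z² = −E_n n²/E_R = 54.4 × 4² / 13.6 ≈ 64.00
Z = 8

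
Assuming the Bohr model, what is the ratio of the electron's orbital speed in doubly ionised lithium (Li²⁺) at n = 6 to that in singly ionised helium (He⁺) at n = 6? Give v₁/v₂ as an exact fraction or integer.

v ∝ Z^1 · n^-1
v₁/v₂ = (3/2)^1 · (6/6)^-1 = 3/2

3/2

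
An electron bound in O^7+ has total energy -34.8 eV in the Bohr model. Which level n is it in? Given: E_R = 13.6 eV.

E_n = −E_R Z²/n² ⇒ n² = E_R Z²/(−E_n) = 13.6 × 8² / 34.8 ≈ 25.01
n = 5

5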